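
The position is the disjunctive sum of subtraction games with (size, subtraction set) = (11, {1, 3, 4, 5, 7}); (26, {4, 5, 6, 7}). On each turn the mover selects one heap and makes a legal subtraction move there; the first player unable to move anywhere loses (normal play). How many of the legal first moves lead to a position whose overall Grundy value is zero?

Heap A, S = {1, 3, 4, 5, 7}:
G(0) = 0
G(1) = mex{0} = 1
G(2) = mex{1} = 0
G(3) = mex{0,0} = 1
G(4) = mex{1,1,0} = 2
G(5) = mex{2,0,1,0} = 3
G(6) = mex{3,1,0,1} = 2
G(7) = mex{2,2,1,0,0} = 3
G(8) = mex{3,3,2,1,1} = 0
G(9) = mex{0,2,3,2,0} = 1
G(10) = mex{1,3,2,3,1} = 0
G(11) = mex{0,0,3,2,2} = 1
G_A(11) = 1.
Heap B, S = {4, 5, 6, 7}:
n :  0  1  2  3  4  5  6  7  8  9 10 11 12 13 14 15 16 17 18 19 20 21 22 23 24 25 26
G :  0  0  0  0  1  1  1  1  2  2  2  0  0  0  0  1  1  1  1  2  2  2  0  0  0  0  1
G_B(26) = 1.
Combined Grundy value = 1 ⊕ 1 = 0.
A winning move leaves total XOR = 0, i.e. changes one component's Grundy value g to g ⊕ X where X is the current total.
Heap A: target g' = 1⊕0 = 1, but every legal move changes the Grundy value (mex property), so 0 moves.
Heap B: target g' = 1⊕0 = 1, but every legal move changes the Grundy value (mex property), so 0 moves.

0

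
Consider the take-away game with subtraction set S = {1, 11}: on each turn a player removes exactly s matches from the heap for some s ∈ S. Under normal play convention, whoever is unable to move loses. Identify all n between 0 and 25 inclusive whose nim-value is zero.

n :  0  1  2  3  4  5  6  7  8  9 10 11 12 13 14 15 16 17 18 19 20 21 22 23 24 25
G :  0  1  0  1  0  1  0  1  0  1  0  1  0  1  0  1  0  1  0  1  0  1  0  1  0  1
P-positions are exactly the n with G(n) = 0.

0, 2, 4, 6, 8, 10, 12, 14, 16, 18, 20, 22, 24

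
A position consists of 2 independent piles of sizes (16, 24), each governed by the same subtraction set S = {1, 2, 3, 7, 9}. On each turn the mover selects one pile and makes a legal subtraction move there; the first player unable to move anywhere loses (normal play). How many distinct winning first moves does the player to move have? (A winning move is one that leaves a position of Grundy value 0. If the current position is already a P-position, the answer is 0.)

0

All piles use S = {1, 2, 3, 7, 9}:
n :  0  1  2  3  4  5  6  7  8  9 10 11 12 13 14 15 16 17 18 19 20 21 22 23 24
G :  0  1  2  3  0  1  2  3  0  1  2  3  0  1  2  3  0  1  2  3  0  1  2  3  0
Pile A: G(16) = 0.
Pile B: G(24) = 0.
Combined Grundy value = 0 ⊕ 0 = 0.
A winning move leaves total XOR = 0, i.e. changes one component's Grundy value g to g ⊕ X where X is the current total.
Pile A: target g' = 0⊕0 = 0, but every legal move changes the Grundy value (mex property), so 0 moves.
Pile B: target g' = 0⊕0 = 0, but every legal move changes the Grundy value (mex property), so 0 moves.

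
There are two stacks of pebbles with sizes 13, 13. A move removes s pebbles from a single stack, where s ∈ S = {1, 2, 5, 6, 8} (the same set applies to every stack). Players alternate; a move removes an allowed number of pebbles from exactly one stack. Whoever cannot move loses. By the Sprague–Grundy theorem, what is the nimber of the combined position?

0

All stacks use S = {1, 2, 5, 6, 8}:
n :  0  1  2  3  4  5  6  7  8  9 10 11 12 13
G :  0  1  2  0  1  2  3  0  1  2  0  1  2  3
Stack A: G(13) = 3.
Stack B: G(13) = 3.
Combined Grundy value = 3 ⊕ 3 = 0.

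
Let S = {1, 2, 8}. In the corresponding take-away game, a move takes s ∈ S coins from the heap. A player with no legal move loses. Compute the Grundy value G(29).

G(0) = 0
G(1) = mex{0} = 1
G(2) = mex{1,0} = 2
G(3) = mex{2,1} = 0
G(4) = mex{0,2} = 1
G(5) = mex{1,0} = 2
G(6) = mex{2,1} = 0
G(7) = mex{0,2} = 1
G(8) = mex{1,0,0} = 2
G(9) = mex{2,1,1} = 0
G(10) = mex{0,2,2} = 1
G(11) = mex{1,0,0} = 2
G(12) = mex{2,1,1} = 0
G(13) = mex{0,2,2} = 1
G(14) = mex{1,0,0} = 2
G(15) = mex{2,1,1} = 0
G(16) = mex{0,2,2} = 1
G(17) = mex{1,0,0} = 2
G(18) = mex{2,1,1} = 0
G(19) = mex{0,2,2} = 1
G(20) = mex{1,0,0} = 2
G(21) = mex{2,1,1} = 0
G(22) = mex{0,2,2} = 1
G(23) = mex{1,0,0} = 2
G(24) = mex{2,1,1} = 0
G(25) = mex{0,2,2} = 1
G(26) = mex{1,0,0} = 2
G(27) = mex{2,1,1} = 0
G(28) = mex{0,2,2} = 1
G(29) = mex{1,0,0} = 2

2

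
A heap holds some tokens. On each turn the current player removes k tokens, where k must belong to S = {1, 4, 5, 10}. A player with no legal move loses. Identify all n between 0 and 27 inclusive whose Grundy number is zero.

0, 2, 8, 11, 14, 17, 20, 23, 26

G(0) = 0
G(1) = mex{0} = 1
G(2) = mex{1} = 0
G(3) = mex{0} = 1
G(4) = mex{1,0} = 2
G(5) = mex{2,1,0} = 3
G(6) = mex{3,0,1} = 2
G(7) = mex{2,1,0} = 3
G(8) = mex{3,2,1} = 0
G(9) = mex{0,3,2} = 1
G(10) = mex{1,2,3,0} = 4
G(11) = mex{4,3,2,1} = 0
G(12) = mex{0,0,3,0} = 1
G(13) = mex{1,1,0,1} = 2
G(14) = mex{2,4,1,2} = 0
G(15) = mex{0,0,4,3} = 1
G(16) = mex{1,1,0,2} = 3
G(17) = mex{3,2,1,3} = 0
G(18) = mex{0,0,2,0} = 1
G(19) = mex{1,1,0,1} = 2
G(20) = mex{2,3,1,4} = 0
G(21) = mex{0,0,3,0} = 1
G(22) = mex{1,1,0,1} = 2
G(23) = mex{2,2,1,2} = 0
G(24) = mex{0,0,2,0} = 1
G(25) = mex{1,1,0,1} = 2
G(26) = mex{2,2,1,3} = 0
G(27) = mex{0,0,2,0} = 1
P-positions are exactly the n with G(n) = 0.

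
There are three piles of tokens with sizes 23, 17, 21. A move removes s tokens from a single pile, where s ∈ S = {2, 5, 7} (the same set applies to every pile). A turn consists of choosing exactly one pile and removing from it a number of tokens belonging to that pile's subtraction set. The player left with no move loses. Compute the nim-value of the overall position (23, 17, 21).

0

All piles use S = {2, 5, 7}:
n :  0  1  2  3  4  5  6  7  8  9 10 11 12 13 14 15 16 17 18 19 20 21 22 23
G :  0  0  1  1  0  2  1  3  2  2  0  3  1  0  0  1  1  2  2  3  3  2  0  0
Pile A: G(23) = 0.
Pile B: G(17) = 2.
Pile C: G(21) = 2.
Combined Grundy value = 0 ⊕ 2 ⊕ 2 = 0.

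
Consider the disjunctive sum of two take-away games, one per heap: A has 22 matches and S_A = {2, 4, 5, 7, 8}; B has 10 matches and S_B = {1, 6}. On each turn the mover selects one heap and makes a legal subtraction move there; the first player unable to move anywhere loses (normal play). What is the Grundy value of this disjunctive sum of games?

0

Heap A, S = {2, 4, 5, 7, 8}:
G(0) = 0
G(1) = mex{} = 0
G(2) = mex{0} = 1
G(3) = mex{0} = 1
G(4) = mex{1,0} = 2
G(5) = mex{1,0,0} = 2
G(6) = mex{2,1,0} = 3
G(7) = mex{2,1,1,0} = 3
G(8) = mex{3,2,1,0,0} = 4
G(9) = mex{3,2,2,1,0} = 4
G(10) = mex{4,3,2,1,1} = 0
G(11) = mex{4,3,3,2,1} = 0
G(12) = mex{0,4,3,2,2} = 1
G(13) = mex{0,4,4,3,2} = 1
G(14) = mex{1,0,4,3,3} = 2
G(15) = mex{1,0,0,4,3} = 2
G(16) = mex{2,1,0,4,4} = 3
G(17) = mex{2,1,1,0,4} = 3
G(18) = mex{3,2,1,0,0} = 4
G(19) = mex{3,2,2,1,0} = 4
G(20) = mex{4,3,2,1,1} = 0
G(21) = mex{4,3,3,2,1} = 0
G(22) = mex{0,4,3,2,2} = 1
G_A(22) = 1.
Heap B, S = {1, 6}:
G(0) = 0
G(1) = mex{0} = 1
G(2) = mex{1} = 0
G(3) = mex{0} = 1
G(4) = mex{1} = 0
G(5) = mex{0} = 1
G(6) = mex{1,0} = 2
G(7) = mex{2,1} = 0
G(8) = mex{0,0} = 1
G(9) = mex{1,1} = 0
G(10) = mex{0,0} = 1
G_B(10) = 1.
Combined Grundy value = 1 ⊕ 1 = 0.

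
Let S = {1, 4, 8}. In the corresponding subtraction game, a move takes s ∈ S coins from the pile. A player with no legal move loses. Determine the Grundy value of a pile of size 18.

n :  0  1  2  3  4  5  6  7  8  9 10 11 12 13 14 15 16 17 18
G :  0  1  0  1  2  0  1  0  1  2  3  2  0  1  0  1  2  0  1

1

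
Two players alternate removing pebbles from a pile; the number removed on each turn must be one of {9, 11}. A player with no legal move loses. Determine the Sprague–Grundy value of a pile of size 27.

G(0) = 0
G(1) = mex{} = 0
G(2) = mex{} = 0
G(3) = mex{} = 0
G(4) = mex{} = 0
G(5) = mex{} = 0
G(6) = mex{} = 0
G(7) = mex{} = 0
G(8) = mex{} = 0
G(9) = mex{0} = 1
G(10) = mex{0} = 1
G(11) = mex{0,0} = 1
G(12) = mex{0,0} = 1
G(13) = mex{0,0} = 1
G(14) = mex{0,0} = 1
G(15) = mex{0,0} = 1
G(16) = mex{0,0} = 1
G(17) = mex{0,0} = 1
G(18) = mex{1,0} = 2
G(19) = mex{1,0} = 2
G(20) = mex{1,1} = 0
G(21) = mex{1,1} = 0
G(22) = mex{1,1} = 0
G(23) = mex{1,1} = 0
G(24) = mex{1,1} = 0
G(25) = mex{1,1} = 0
G(26) = mex{1,1} = 0
G(27) = mex{2,1} = 0

0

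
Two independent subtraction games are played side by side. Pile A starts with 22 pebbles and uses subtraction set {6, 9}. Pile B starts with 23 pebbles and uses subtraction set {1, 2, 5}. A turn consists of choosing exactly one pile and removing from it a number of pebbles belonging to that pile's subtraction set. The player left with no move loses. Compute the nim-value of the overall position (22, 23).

3

Pile A, S = {6, 9}:
n :  0  1  2  3  4  5  6  7  8  9 10 11 12 13 14 15 16 17 18 19 20 21 22
G :  0  0  0  0  0  0  1  1  1  1  1  1  2  2  2  0  0  0  0  0  0  1  1
G_A(22) = 1.
Pile B, S = {1, 2, 5}:
G(0) = 0
G(1) = mex{0} = 1
G(2) = mex{1,0} = 2
G(3) = mex{2,1} = 0
G(4) = mex{0,2} = 1
G(5) = mex{1,0,0} = 2
G(6) = mex{2,1,1} = 0
G(7) = mex{0,2,2} = 1
G(8) = mex{1,0,0} = 2
G(9) = mex{2,1,1} = 0
G(10) = mex{0,2,2} = 1
G(11) = mex{1,0,0} = 2
G(12) = mex{2,1,1} = 0
G(13) = mex{0,2,2} = 1
G(14) = mex{1,0,0} = 2
G(15) = mex{2,1,1} = 0
G(16) = mex{0,2,2} = 1
G(17) = mex{1,0,0} = 2
G(18) = mex{2,1,1} = 0
G(19) = mex{0,2,2} = 1
G(20) = mex{1,0,0} = 2
G(21) = mex{2,1,1} = 0
G(22) = mex{0,2,2} = 1
G(23) = mex{1,0,0} = 2
G_B(23) = 2.
Combined Grundy value = 1 ⊕ 2 = 3.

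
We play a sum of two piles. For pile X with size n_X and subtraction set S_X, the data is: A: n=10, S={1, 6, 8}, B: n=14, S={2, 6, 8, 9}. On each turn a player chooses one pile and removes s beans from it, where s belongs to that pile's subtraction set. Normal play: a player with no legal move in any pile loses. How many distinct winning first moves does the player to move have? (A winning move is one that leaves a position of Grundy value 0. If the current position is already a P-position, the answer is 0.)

Pile A, S = {1, 6, 8}:
G(0) = 0
G(1) = mex{0} = 1
G(2) = mex{1} = 0
G(3) = mex{0} = 1
G(4) = mex{1} = 0
G(5) = mex{0} = 1
G(6) = mex{1,0} = 2
G(7) = mex{2,1} = 0
G(8) = mex{0,0,0} = 1
G(9) = mex{1,1,1} = 0
G(10) = mex{0,0,0} = 1
G_A(10) = 1.
Pile B, S = {2, 6, 8, 9}:
G(0) = 0
G(1) = mex{} = 0
G(2) = mex{0} = 1
G(3) = mex{0} = 1
G(4) = mex{1} = 0
G(5) = mex{1} = 0
G(6) = mex{0,0} = 1
G(7) = mex{0,0} = 1
G(8) = mex{1,1,0} = 2
G(9) = mex{1,1,0,0} = 2
G(10) = mex{2,0,1,0} = 3
G(11) = mex{2,0,1,1} = 3
G(12) = mex{3,1,0,1} = 2
G(13) = mex{3,1,0,0} = 2
G(14) = mex{2,2,1,0} = 3
G_B(14) = 3.
Combined Grundy value = 1 ⊕ 3 = 2.
A winning move leaves total XOR = 0, i.e. changes one component's Grundy value g to g ⊕ X where X is the current total.
Pile A: need g' = 1⊕2 = 3. Options: 10−1→G=0, 10−6→G=0, 10−8→G=0. Hits: 0.
Pile B: need g' = 3⊕2 = 1. Options: 14−2→G=2, 14−6→G=2, 14−8→G=1, 14−9→G=0. Hits: 1.

1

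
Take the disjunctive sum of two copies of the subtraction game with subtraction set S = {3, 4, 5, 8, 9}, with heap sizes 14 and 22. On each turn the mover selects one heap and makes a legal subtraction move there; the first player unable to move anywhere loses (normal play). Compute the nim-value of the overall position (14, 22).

All heaps use S = {3, 4, 5, 8, 9}:
G(0) = 0
G(1) = mex{} = 0
G(2) = mex{} = 0
G(3) = mex{0} = 1
G(4) = mex{0,0} = 1
G(5) = mex{0,0,0} = 1
G(6) = mex{1,0,0} = 2
G(7) = mex{1,1,0} = 2
G(8) = mex{1,1,1,0} = 2
G(9) = mex{2,1,1,0,0} = 3
G(10) = mex{2,2,1,0,0} = 3
G(11) = mex{2,2,2,1,0} = 3
G(12) = mex{3,2,2,1,1} = 0
G(13) = mex{3,3,2,1,1} = 0
G(14) = mex{3,3,3,2,1} = 0
G(15) = mex{0,3,3,2,2} = 1
G(16) = mex{0,0,3,2,2} = 1
G(17) = mex{0,0,0,3,2} = 1
G(18) = mex{1,0,0,3,3} = 2
G(19) = mex{1,1,0,3,3} = 2
G(20) = mex{1,1,1,0,3} = 2
G(21) = mex{2,1,1,0,0} = 3
G(22) = mex{2,2,1,0,0} = 3
Heap A: G(14) = 0.
Heap B: G(22) = 3.
Combined Grundy value = 0 ⊕ 3 = 3.

3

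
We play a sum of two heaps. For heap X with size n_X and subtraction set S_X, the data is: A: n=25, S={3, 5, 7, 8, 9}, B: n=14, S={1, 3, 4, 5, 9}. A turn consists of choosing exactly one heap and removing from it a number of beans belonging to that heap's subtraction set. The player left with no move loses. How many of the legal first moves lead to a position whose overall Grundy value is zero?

Heap A, S = {3, 5, 7, 8, 9}:
n :  0  1  2  3  4  5  6  7  8  9 10 11 12 13 14 15 16 17 18 19 20 21 22 23 24 25
G :  0  0  0  1  1  1  2  2  2  3  3  3  0  0  0  1  1  1  2  2  2  3  3  3  0  0
G_A(25) = 0.
Heap B, S = {1, 3, 4, 5, 9}:
n :  0  1  2  3  4  5  6  7  8  9 10 11 12 13 14
G :  0  1  0  1  2  3  2  3  0  1  0  1  2  3  2
G_B(14) = 2.
Combined Grundy value = 0 ⊕ 2 = 2.
A winning move leaves total XOR = 0, i.e. changes one component's Grundy value g to g ⊕ X where X is the current total.
Heap A: need g' = 0⊕2 = 2. Options: 25−3→G=3, 25−5→G=2, 25−7→G=2, 25−8→G=1, 25−9→G=1. Hits: 2.
Heap B: need g' = 2⊕2 = 0. Options: 14−1→G=3, 14−3→G=1, 14−4→G=0, 14−5→G=1, 14−9→G=3. Hits: 1.

3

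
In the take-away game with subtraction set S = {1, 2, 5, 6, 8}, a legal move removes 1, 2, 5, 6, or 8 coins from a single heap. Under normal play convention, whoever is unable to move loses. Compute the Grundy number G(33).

n :  0  1  2  3  4  5  6  7  8  9 10 11 12 13 14 15 16 17 18 19 20 21 22 23 24 25 26 27 28 29 30 31 32 33
G :  0  1  2  0  1  2  3  0  1  2  0  1  2  3  0  1  2  0  1  2  3  0  1  2  0  1  2  3  0  1  2  0  1  2

2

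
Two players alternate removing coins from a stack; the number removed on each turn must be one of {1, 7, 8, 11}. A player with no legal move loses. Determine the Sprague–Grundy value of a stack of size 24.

2

G(0) = 0
G(1) = mex{0} = 1
G(2) = mex{1} = 0
G(3) = mex{0} = 1
G(4) = mex{1} = 0
G(5) = mex{0} = 1
G(6) = mex{1} = 0
G(7) = mex{0,0} = 1
G(8) = mex{1,1,0} = 2
G(9) = mex{2,0,1} = 3
G(10) = mex{3,1,0} = 2
G(11) = mex{2,0,1,0} = 3
G(12) = mex{3,1,0,1} = 2
G(13) = mex{2,0,1,0} = 3
G(14) = mex{3,1,0,1} = 2
G(15) = mex{2,2,1,0} = 3
G(16) = mex{3,3,2,1} = 0
G(17) = mex{0,2,3,0} = 1
G(18) = mex{1,3,2,1} = 0
G(19) = mex{0,2,3,2} = 1
G(20) = mex{1,3,2,3} = 0
G(21) = mex{0,2,3,2} = 1
G(22) = mex{1,3,2,3} = 0
G(23) = mex{0,0,3,2} = 1
G(24) = mex{1,1,0,3} = 2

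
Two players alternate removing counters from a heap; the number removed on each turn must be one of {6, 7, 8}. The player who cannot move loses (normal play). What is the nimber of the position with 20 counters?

1

n :  0  1  2  3  4  5  6  7  8  9 10 11 12 13 14 15 16 17 18 19 20
G :  0  0  0  0  0  0  1  1  1  1  1  1  2  2  0  0  0  0  0  0  1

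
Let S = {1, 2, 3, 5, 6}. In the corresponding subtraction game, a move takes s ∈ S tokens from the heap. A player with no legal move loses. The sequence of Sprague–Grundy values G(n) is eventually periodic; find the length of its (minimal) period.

n :  0  1  2  3  4  5  6  7  8  9 10 11 12 13 14
G :  0  1  2  3  0  1  2  3  0  1  2  3  0  1  2
G(n+4) = G(n) holds for n = 0,…,5 (a full window of length max(S) = 6), so the sequence is purely periodic with period 4.

4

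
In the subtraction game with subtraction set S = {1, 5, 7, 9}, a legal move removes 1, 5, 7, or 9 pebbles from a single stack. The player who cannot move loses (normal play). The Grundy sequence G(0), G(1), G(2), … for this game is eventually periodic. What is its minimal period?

n :  0  1  2  3  4  5  6  7  8  9 10 11 12 13 14
G :  0  1  0  1  0  1  0  1  0  1  0  1  0  1  0
G(n+2) = G(n) holds for n = 0,…,8 (a full window of length max(S) = 9), so the sequence is purely periodic with period 2.

2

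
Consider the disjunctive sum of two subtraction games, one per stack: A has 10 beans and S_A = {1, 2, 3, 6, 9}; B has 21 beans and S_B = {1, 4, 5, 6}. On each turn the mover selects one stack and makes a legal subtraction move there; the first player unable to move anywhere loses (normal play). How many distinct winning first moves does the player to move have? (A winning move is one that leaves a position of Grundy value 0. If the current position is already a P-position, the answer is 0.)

Stack A, S = {1, 2, 3, 6, 9}:
G(0) = 0
G(1) = mex{0} = 1
G(2) = mex{1,0} = 2
G(3) = mex{2,1,0} = 3
G(4) = mex{3,2,1} = 0
G(5) = mex{0,3,2} = 1
G(6) = mex{1,0,3,0} = 2
G(7) = mex{2,1,0,1} = 3
G(8) = mex{3,2,1,2} = 0
G(9) = mex{0,3,2,3,0} = 1
G(10) = mex{1,0,3,0,1} = 2
G_A(10) = 2.
Stack B, S = {1, 4, 5, 6}:
n :  0  1  2  3  4  5  6  7  8  9 10 11 12 13 14 15 16 17 18 19 20 21
G :  0  1  0  1  2  3  2  3  4  0  1  0  1  2  3  2  3  4  0  1  0  1
G_B(21) = 1.
Combined Grundy value = 2 ⊕ 1 = 3.
A winning move leaves total XOR = 0, i.e. changes one component's Grundy value g to g ⊕ X where X is the current total.
Stack A: need g' = 2⊕3 = 1. Options: 10−1→G=1, 10−2→G=0, 10−3→G=3, 10−6→G=0, 10−9→G=1. Hits: 2.
Stack B: need g' = 1⊕3 = 2. Options: 21−1→G=0, 21−4→G=4, 21−5→G=3, 21−6→G=2. Hits: 1.

3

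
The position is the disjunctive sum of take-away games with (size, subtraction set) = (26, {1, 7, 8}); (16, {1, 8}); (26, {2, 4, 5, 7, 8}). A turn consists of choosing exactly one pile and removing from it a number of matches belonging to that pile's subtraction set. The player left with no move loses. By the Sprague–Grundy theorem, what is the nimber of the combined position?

Pile A, S = {1, 7, 8}:
G(0) = 0
G(1) = mex{0} = 1
G(2) = mex{1} = 0
G(3) = mex{0} = 1
G(4) = mex{1} = 0
G(5) = mex{0} = 1
G(6) = mex{1} = 0
G(7) = mex{0,0} = 1
G(8) = mex{1,1,0} = 2
G(9) = mex{2,0,1} = 3
G(10) = mex{3,1,0} = 2
G(11) = mex{2,0,1} = 3
G(12) = mex{3,1,0} = 2
G(13) = mex{2,0,1} = 3
G(14) = mex{3,1,0} = 2
G(15) = mex{2,2,1} = 0
G(16) = mex{0,3,2} = 1
G(17) = mex{1,2,3} = 0
G(18) = mex{0,3,2} = 1
G(19) = mex{1,2,3} = 0
G(20) = mex{0,3,2} = 1
G(21) = mex{1,2,3} = 0
G(22) = mex{0,0,2} = 1
G(23) = mex{1,1,0} = 2
G(24) = mex{2,0,1} = 3
G(25) = mex{3,1,0} = 2
G(26) = mex{2,0,1} = 3
G_A(26) = 3.
Pile B, S = {1, 8}:
n :  0  1  2  3  4  5  6  7  8  9 10 11 12 13 14 15 16
G :  0  1  0  1  0  1  0  1  2  0  1  0  1  0  1  0  1
G_B(16) = 1.
Pile C, S = {2, 4, 5, 7, 8}:
G(0) = 0
G(1) = mex{} = 0
G(2) = mex{0} = 1
G(3) = mex{0} = 1
G(4) = mex{1,0} = 2
G(5) = mex{1,0,0} = 2
G(6) = mex{2,1,0} = 3
G(7) = mex{2,1,1,0} = 3
G(8) = mex{3,2,1,0,0} = 4
G(9) = mex{3,2,2,1,0} = 4
G(10) = mex{4,3,2,1,1} = 0
G(11) = mex{4,3,3,2,1} = 0
G(12) = mex{0,4,3,2,2} = 1
G(13) = mex{0,4,4,3,2} = 1
G(14) = mex{1,0,4,3,3} = 2
G(15) = mex{1,0,0,4,3} = 2
G(16) = mex{2,1,0,4,4} = 3
G(17) = mex{2,1,1,0,4} = 3
G(18) = mex{3,2,1,0,0} = 4
G(19) = mex{3,2,2,1,0} = 4
G(20) = mex{4,3,2,1,1} = 0
G(21) = mex{4,3,3,2,1} = 0
G(22) = mex{0,4,3,2,2} = 1
G(23) = mex{0,4,4,3,2} = 1
G(24) = mex{1,0,4,3,3} = 2
G(25) = mex{1,0,0,4,3} = 2
G(26) = mex{2,1,0,4,4} = 3
G_C(26) = 3.
Combined Grundy value = 3 ⊕ 1 ⊕ 3 = 1.

1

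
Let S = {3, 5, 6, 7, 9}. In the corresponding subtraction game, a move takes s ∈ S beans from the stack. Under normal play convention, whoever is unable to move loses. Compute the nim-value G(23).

n :  0  1  2  3  4  5  6  7  8  9 10 11 12 13 14 15 16 17 18 19 20 21 22 23
G :  0  0  0  1  1  1  2  2  2  3  3  3  0  0  0  1  1  1  2  2  2  3  3  3

3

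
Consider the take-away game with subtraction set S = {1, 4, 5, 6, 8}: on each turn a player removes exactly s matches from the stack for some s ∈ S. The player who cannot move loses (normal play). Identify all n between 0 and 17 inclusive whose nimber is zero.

0, 2, 9, 11

n :  0  1  2  3  4  5  6  7  8  9 10 11 12 13 14 15 16 17
G :  0  1  0  1  2  3  2  3  4  0  1  0  1  2  3  2  3  4
P-positions are exactly the n with G(n) = 0.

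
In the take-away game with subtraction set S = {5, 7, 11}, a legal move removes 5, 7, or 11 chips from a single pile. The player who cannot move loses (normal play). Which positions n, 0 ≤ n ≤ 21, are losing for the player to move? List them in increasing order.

0, 1, 2, 3, 4, 16, 17, 18, 19, 20

G(0) = 0
G(1) = mex{} = 0
G(2) = mex{} = 0
G(3) = mex{} = 0
G(4) = mex{} = 0
G(5) = mex{0} = 1
G(6) = mex{0} = 1
G(7) = mex{0,0} = 1
G(8) = mex{0,0} = 1
G(9) = mex{0,0} = 1
G(10) = mex{1,0} = 2
G(11) = mex{1,0,0} = 2
G(12) = mex{1,1,0} = 2
G(13) = mex{1,1,0} = 2
G(14) = mex{1,1,0} = 2
G(15) = mex{2,1,0} = 3
G(16) = mex{2,1,1} = 0
G(17) = mex{2,2,1} = 0
G(18) = mex{2,2,1} = 0
G(19) = mex{2,2,1} = 0
G(20) = mex{3,2,1} = 0
G(21) = mex{0,2,2} = 1
P-positions are exactly the n with G(n) = 0.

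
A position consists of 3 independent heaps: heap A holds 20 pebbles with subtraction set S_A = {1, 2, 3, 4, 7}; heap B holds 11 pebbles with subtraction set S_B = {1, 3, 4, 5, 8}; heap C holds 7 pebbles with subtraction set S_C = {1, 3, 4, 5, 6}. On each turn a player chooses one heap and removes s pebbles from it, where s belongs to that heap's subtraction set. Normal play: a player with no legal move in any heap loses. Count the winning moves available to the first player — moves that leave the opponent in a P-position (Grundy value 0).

Heap A, S = {1, 2, 3, 4, 7}:
n :  0  1  2  3  4  5  6  7  8  9 10 11 12 13 14 15 16 17 18 19 20
G :  0  1  2  3  4  0  1  2  3  4  0  1  2  3  4  0  1  2  3  4  0
G_A(20) = 0.
Heap B, S = {1, 3, 4, 5, 8}:
n :  0  1  2  3  4  5  6  7  8  9 10 11
G :  0  1  0  1  2  3  2  3  4  0  1  0
G_B(11) = 0.
Heap C, S = {1, 3, 4, 5, 6}:
G(0) = 0
G(1) = mex{0} = 1
G(2) = mex{1} = 0
G(3) = mex{0,0} = 1
G(4) = mex{1,1,0} = 2
G(5) = mex{2,0,1,0} = 3
G(6) = mex{3,1,0,1,0} = 2
G(7) = mex{2,2,1,0,1} = 3
G_C(7) = 3.
Combined Grundy value = 0 ⊕ 0 ⊕ 3 = 3.
A winning move leaves total XOR = 0, i.e. changes one component's Grundy value g to g ⊕ X where X is the current total.
Heap A: need g' = 0⊕3 = 3. Options: 20−1→G=4, 20−2→G=3, 20−3→G=2, 20−4→G=1, 20−7→G=3. Hits: 2.
Heap B: need g' = 0⊕3 = 3. Options: 11−1→G=1, 11−3→G=4, 11−4→G=3, 11−5→G=2, 11−8→G=1. Hits: 1.
Heap C: need g' = 3⊕3 = 0. Options: 7−1→G=2, 7−3→G=2, 7−4→G=1, 7−5→G=0, 7−6→G=1. Hits: 1.

4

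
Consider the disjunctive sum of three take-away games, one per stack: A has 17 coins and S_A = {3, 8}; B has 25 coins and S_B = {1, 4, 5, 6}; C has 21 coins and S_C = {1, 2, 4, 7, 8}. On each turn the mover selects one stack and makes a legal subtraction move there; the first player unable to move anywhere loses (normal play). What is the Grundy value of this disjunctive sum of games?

Stack A, S = {3, 8}:
n :  0  1  2  3  4  5  6  7  8  9 10 11 12 13 14 15 16 17
G :  0  0  0  1  1  1  0  0  2  1  1  0  0  0  1  1  1  0
G_A(17) = 0.
Stack B, S = {1, 4, 5, 6}:
n :  0  1  2  3  4  5  6  7  8  9 10 11 12 13 14 15 16 17 18 19 20 21 22 23 24 25
G :  0  1  0  1  2  3  2  3  4  0  1  0  1  2  3  2  3  4  0  1  0  1  2  3  2  3
G_B(25) = 3.
Stack C, S = {1, 2, 4, 7, 8}:
G(0) = 0
G(1) = mex{0} = 1
G(2) = mex{1,0} = 2
G(3) = mex{2,1} = 0
G(4) = mex{0,2,0} = 1
G(5) = mex{1,0,1} = 2
G(6) = mex{2,1,2} = 0
G(7) = mex{0,2,0,0} = 1
G(8) = mex{1,0,1,1,0} = 2
G(9) = mex{2,1,2,2,1} = 0
G(10) = mex{0,2,0,0,2} = 1
G(11) = mex{1,0,1,1,0} = 2
G(12) = mex{2,1,2,2,1} = 0
G(13) = mex{0,2,0,0,2} = 1
G(14) = mex{1,0,1,1,0} = 2
G(15) = mex{2,1,2,2,1} = 0
G(16) = mex{0,2,0,0,2} = 1
G(17) = mex{1,0,1,1,0} = 2
G(18) = mex{2,1,2,2,1} = 0
G(19) = mex{0,2,0,0,2} = 1
G(20) = mex{1,0,1,1,0} = 2
G(21) = mex{2,1,2,2,1} = 0
G_C(21) = 0.
Combined Grundy value = 0 ⊕ 3 ⊕ 0 = 3.

3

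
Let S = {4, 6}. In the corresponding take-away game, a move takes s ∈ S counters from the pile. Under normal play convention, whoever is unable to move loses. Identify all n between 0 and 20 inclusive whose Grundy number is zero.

0, 1, 2, 3, 10, 11, 12, 13, 20

n :  0  1  2  3  4  5  6  7  8  9 10 11 12 13 14 15 16 17 18 19 20
G :  0  0  0  0  1  1  1  1  2  2  0  0  0  0  1  1  1  1  2  2  0
P-positions are exactly the n with G(n) = 0.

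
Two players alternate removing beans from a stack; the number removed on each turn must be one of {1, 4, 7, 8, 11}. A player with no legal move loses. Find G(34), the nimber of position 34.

G(0) = 0
G(1) = mex{0} = 1
G(2) = mex{1} = 0
G(3) = mex{0} = 1
G(4) = mex{1,0} = 2
G(5) = mex{2,1} = 0
G(6) = mex{0,0} = 1
G(7) = mex{1,1,0} = 2
G(8) = mex{2,2,1,0} = 3
G(9) = mex{3,0,0,1} = 2
G(10) = mex{2,1,1,0} = 3
G(11) = mex{3,2,2,1,0} = 4
G(12) = mex{4,3,0,2,1} = 5
G(13) = mex{5,2,1,0,0} = 3
G(14) = mex{3,3,2,1,1} = 0
G(15) = mex{0,4,3,2,2} = 1
G(16) = mex{1,5,2,3,0} = 4
G(17) = mex{4,3,3,2,1} = 0
G(18) = mex{0,0,4,3,2} = 1
G(19) = mex{1,1,5,4,3} = 0
G(20) = mex{0,4,3,5,2} = 1
G(21) = mex{1,0,0,3,3} = 2
G(22) = mex{2,1,1,0,4} = 3
G(23) = mex{3,0,4,1,5} = 2
G(24) = mex{2,1,0,4,3} = 5
G(25) = mex{5,2,1,0,0} = 3
G(26) = mex{3,3,0,1,1} = 2
G(27) = mex{2,2,1,0,4} = 3
G(28) = mex{3,5,2,1,0} = 4
G(29) = mex{4,3,3,2,1} = 0
G(30) = mex{0,2,2,3,0} = 1
G(31) = mex{1,3,5,2,1} = 0
G(32) = mex{0,4,3,5,2} = 1
G(33) = mex{1,0,2,3,3} = 4
G(34) = mex{4,1,3,2,2} = 0

0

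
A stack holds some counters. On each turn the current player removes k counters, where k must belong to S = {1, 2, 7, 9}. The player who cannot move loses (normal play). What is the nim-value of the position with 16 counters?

n :  0  1  2  3  4  5  6  7  8  9 10 11 12 13 14 15 16
G :  0  1  2  0  1  2  0  1  2  3  4  0  1  2  0  1  2

2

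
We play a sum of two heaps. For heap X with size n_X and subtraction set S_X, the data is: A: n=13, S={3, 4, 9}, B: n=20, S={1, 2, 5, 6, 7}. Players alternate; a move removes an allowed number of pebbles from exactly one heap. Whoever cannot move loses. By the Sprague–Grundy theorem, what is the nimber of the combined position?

3

Heap A, S = {3, 4, 9}:
G(0) = 0
G(1) = mex{} = 0
G(2) = mex{} = 0
G(3) = mex{0} = 1
G(4) = mex{0,0} = 1
G(5) = mex{0,0} = 1
G(6) = mex{1,0} = 2
G(7) = mex{1,1} = 0
G(8) = mex{1,1} = 0
G(9) = mex{2,1,0} = 3
G(10) = mex{0,2,0} = 1
G(11) = mex{0,0,0} = 1
G(12) = mex{3,0,1} = 2
G(13) = mex{1,3,1} = 0
G_A(13) = 0.
Heap B, S = {1, 2, 5, 6, 7}:
G(0) = 0
G(1) = mex{0} = 1
G(2) = mex{1,0} = 2
G(3) = mex{2,1} = 0
G(4) = mex{0,2} = 1
G(5) = mex{1,0,0} = 2
G(6) = mex{2,1,1,0} = 3
G(7) = mex{3,2,2,1,0} = 4
G(8) = mex{4,3,0,2,1} = 5
G(9) = mex{5,4,1,0,2} = 3
G(10) = mex{3,5,2,1,0} = 4
G(11) = mex{4,3,3,2,1} = 0
G(12) = mex{0,4,4,3,2} = 1
G(13) = mex{1,0,5,4,3} = 2
G(14) = mex{2,1,3,5,4} = 0
G(15) = mex{0,2,4,3,5} = 1
G(16) = mex{1,0,0,4,3} = 2
G(17) = mex{2,1,1,0,4} = 3
G(18) = mex{3,2,2,1,0} = 4
G(19) = mex{4,3,0,2,1} = 5
G(20) = mex{5,4,1,0,2} = 3
G_B(20) = 3.
Combined Grundy value = 0 ⊕ 3 = 3.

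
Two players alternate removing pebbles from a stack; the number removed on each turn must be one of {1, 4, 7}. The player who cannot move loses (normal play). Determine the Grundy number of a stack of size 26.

0

G(0) = 0
G(1) = mex{0} = 1
G(2) = mex{1} = 0
G(3) = mex{0} = 1
G(4) = mex{1,0} = 2
G(5) = mex{2,1} = 0
G(6) = mex{0,0} = 1
G(7) = mex{1,1,0} = 2
G(8) = mex{2,2,1} = 0
G(9) = mex{0,0,0} = 1
G(10) = mex{1,1,1} = 0
G(11) = mex{0,2,2} = 1
G(12) = mex{1,0,0} = 2
G(13) = mex{2,1,1} = 0
G(14) = mex{0,0,2} = 1
G(15) = mex{1,1,0} = 2
G(16) = mex{2,2,1} = 0
G(17) = mex{0,0,0} = 1
G(18) = mex{1,1,1} = 0
G(19) = mex{0,2,2} = 1
G(20) = mex{1,0,0} = 2
G(21) = mex{2,1,1} = 0
G(22) = mex{0,0,2} = 1
G(23) = mex{1,1,0} = 2
G(24) = mex{2,2,1} = 0
G(25) = mex{0,0,0} = 1
G(26) = mex{1,1,1} = 0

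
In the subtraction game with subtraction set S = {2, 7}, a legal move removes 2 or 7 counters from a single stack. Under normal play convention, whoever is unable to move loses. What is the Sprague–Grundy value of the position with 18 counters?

0

G(0) = 0
G(1) = mex{} = 0
G(2) = mex{0} = 1
G(3) = mex{0} = 1
G(4) = mex{1} = 0
G(5) = mex{1} = 0
G(6) = mex{0} = 1
G(7) = mex{0,0} = 1
G(8) = mex{1,0} = 2
G(9) = mex{1,1} = 0
G(10) = mex{2,1} = 0
G(11) = mex{0,0} = 1
G(12) = mex{0,0} = 1
G(13) = mex{1,1} = 0
G(14) = mex{1,1} = 0
G(15) = mex{0,2} = 1
G(16) = mex{0,0} = 1
G(17) = mex{1,0} = 2
G(18) = mex{1,1} = 0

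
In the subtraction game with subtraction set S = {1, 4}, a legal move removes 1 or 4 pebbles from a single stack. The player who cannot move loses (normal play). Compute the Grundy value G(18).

1

G(0) = 0
G(1) = mex{0} = 1
G(2) = mex{1} = 0
G(3) = mex{0} = 1
G(4) = mex{1,0} = 2
G(5) = mex{2,1} = 0
G(6) = mex{0,0} = 1
G(7) = mex{1,1} = 0
G(8) = mex{0,2} = 1
G(9) = mex{1,0} = 2
G(10) = mex{2,1} = 0
G(11) = mex{0,0} = 1
G(12) = mex{1,1} = 0
G(13) = mex{0,2} = 1
G(14) = mex{1,0} = 2
G(15) = mex{2,1} = 0
G(16) = mex{0,0} = 1
G(17) = mex{1,1} = 0
G(18) = mex{0,2} = 1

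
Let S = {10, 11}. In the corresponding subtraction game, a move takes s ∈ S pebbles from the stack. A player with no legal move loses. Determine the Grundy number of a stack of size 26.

0

G(0) = 0
G(1) = mex{} = 0
G(2) = mex{} = 0
G(3) = mex{} = 0
G(4) = mex{} = 0
G(5) = mex{} = 0
G(6) = mex{} = 0
G(7) = mex{} = 0
G(8) = mex{} = 0
G(9) = mex{} = 0
G(10) = mex{0} = 1
G(11) = mex{0,0} = 1
G(12) = mex{0,0} = 1
G(13) = mex{0,0} = 1
G(14) = mex{0,0} = 1
G(15) = mex{0,0} = 1
G(16) = mex{0,0} = 1
G(17) = mex{0,0} = 1
G(18) = mex{0,0} = 1
G(19) = mex{0,0} = 1
G(20) = mex{1,0} = 2
G(21) = mex{1,1} = 0
G(22) = mex{1,1} = 0
G(23) = mex{1,1} = 0
G(24) = mex{1,1} = 0
G(25) = mex{1,1} = 0
G(26) = mex{1,1} = 0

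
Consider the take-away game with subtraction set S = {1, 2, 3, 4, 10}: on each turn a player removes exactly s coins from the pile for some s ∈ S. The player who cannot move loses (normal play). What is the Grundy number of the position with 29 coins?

G(0) = 0
G(1) = mex{0} = 1
G(2) = mex{1,0} = 2
G(3) = mex{2,1,0} = 3
G(4) = mex{3,2,1,0} = 4
G(5) = mex{4,3,2,1} = 0
G(6) = mex{0,4,3,2} = 1
G(7) = mex{1,0,4,3} = 2
G(8) = mex{2,1,0,4} = 3
G(9) = mex{3,2,1,0} = 4
G(10) = mex{4,3,2,1,0} = 5
G(11) = mex{5,4,3,2,1} = 0
G(12) = mex{0,5,4,3,2} = 1
G(13) = mex{1,0,5,4,3} = 2
G(14) = mex{2,1,0,5,4} = 3
G(15) = mex{3,2,1,0,0} = 4
G(16) = mex{4,3,2,1,1} = 0
G(17) = mex{0,4,3,2,2} = 1
G(18) = mex{1,0,4,3,3} = 2
G(19) = mex{2,1,0,4,4} = 3
G(20) = mex{3,2,1,0,5} = 4
G(21) = mex{4,3,2,1,0} = 5
G(22) = mex{5,4,3,2,1} = 0
G(23) = mex{0,5,4,3,2} = 1
G(24) = mex{1,0,5,4,3} = 2
G(25) = mex{2,1,0,5,4} = 3
G(26) = mex{3,2,1,0,0} = 4
G(27) = mex{4,3,2,1,1} = 0
G(28) = mex{0,4,3,2,2} = 1
G(29) = mex{1,0,4,3,3} = 2

2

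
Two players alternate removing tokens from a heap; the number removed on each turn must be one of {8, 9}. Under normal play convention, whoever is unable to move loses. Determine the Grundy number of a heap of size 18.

G(0) = 0
G(1) = mex{} = 0
G(2) = mex{} = 0
G(3) = mex{} = 0
G(4) = mex{} = 0
G(5) = mex{} = 0
G(6) = mex{} = 0
G(7) = mex{} = 0
G(8) = mex{0} = 1
G(9) = mex{0,0} = 1
G(10) = mex{0,0} = 1
G(11) = mex{0,0} = 1
G(12) = mex{0,0} = 1
G(13) = mex{0,0} = 1
G(14) = mex{0,0} = 1
G(15) = mex{0,0} = 1
G(16) = mex{1,0} = 2
G(17) = mex{1,1} = 0
G(18) = mex{1,1} = 0

0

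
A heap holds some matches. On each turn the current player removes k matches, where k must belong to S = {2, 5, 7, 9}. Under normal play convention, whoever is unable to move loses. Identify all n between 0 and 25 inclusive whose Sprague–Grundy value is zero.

n :  0  1  2  3  4  5  6  7  8  9 10 11 12 13 14 15 16 17 18 19 20 21 22 23 24 25
G :  0  0  1  1  0  2  1  3  2  2  3  3  0  4  1  0  0  1  1  2  2  3  3  2  4  3
P-positions are exactly the n with G(n) = 0.

0, 1, 4, 12, 15, 16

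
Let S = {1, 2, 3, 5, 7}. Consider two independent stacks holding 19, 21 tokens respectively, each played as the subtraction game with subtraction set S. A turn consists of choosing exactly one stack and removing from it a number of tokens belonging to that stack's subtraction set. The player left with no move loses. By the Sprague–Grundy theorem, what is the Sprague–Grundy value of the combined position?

All stacks use S = {1, 2, 3, 5, 7}:
G(0) = 0
G(1) = mex{0} = 1
G(2) = mex{1,0} = 2
G(3) = mex{2,1,0} = 3
G(4) = mex{3,2,1} = 0
G(5) = mex{0,3,2,0} = 1
G(6) = mex{1,0,3,1} = 2
G(7) = mex{2,1,0,2,0} = 3
G(8) = mex{3,2,1,3,1} = 0
G(9) = mex{0,3,2,0,2} = 1
G(10) = mex{1,0,3,1,3} = 2
G(11) = mex{2,1,0,2,0} = 3
G(12) = mex{3,2,1,3,1} = 0
G(13) = mex{0,3,2,0,2} = 1
G(14) = mex{1,0,3,1,3} = 2
G(15) = mex{2,1,0,2,0} = 3
G(16) = mex{3,2,1,3,1} = 0
G(17) = mex{0,3,2,0,2} = 1
G(18) = mex{1,0,3,1,3} = 2
G(19) = mex{2,1,0,2,0} = 3
G(20) = mex{3,2,1,3,1} = 0
G(21) = mex{0,3,2,0,2} = 1
Stack A: G(19) = 3.
Stack B: G(21) = 1.
Combined Grundy value = 3 ⊕ 1 = 2.

2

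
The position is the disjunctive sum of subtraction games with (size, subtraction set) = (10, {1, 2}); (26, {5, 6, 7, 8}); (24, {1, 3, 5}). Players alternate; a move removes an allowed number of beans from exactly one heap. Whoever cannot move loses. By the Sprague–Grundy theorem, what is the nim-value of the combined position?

Heap A, S = {1, 2}:
n :  0  1  2  3  4  5  6  7  8  9 10
G :  0  1  2  0  1  2  0  1  2  0  1
G_A(10) = 1.
Heap B, S = {5, 6, 7, 8}:
n :  0  1  2  3  4  5  6  7  8  9 10 11 12 13 14 15 16 17 18 19 20 21 22 23 24 25 26
G :  0  0  0  0  0  1  1  1  1  1  2  2  2  0  0  0  0  0  1  1  1  1  1  2  2  2  0
G_B(26) = 0.
Heap C, S = {1, 3, 5}:
G(0) = 0
G(1) = mex{0} = 1
G(2) = mex{1} = 0
G(3) = mex{0,0} = 1
G(4) = mex{1,1} = 0
G(5) = mex{0,0,0} = 1
G(6) = mex{1,1,1} = 0
G(7) = mex{0,0,0} = 1
G(8) = mex{1,1,1} = 0
G(9) = mex{0,0,0} = 1
G(10) = mex{1,1,1} = 0
G(11) = mex{0,0,0} = 1
G(12) = mex{1,1,1} = 0
G(13) = mex{0,0,0} = 1
G(14) = mex{1,1,1} = 0
G(15) = mex{0,0,0} = 1
G(16) = mex{1,1,1} = 0
G(17) = mex{0,0,0} = 1
G(18) = mex{1,1,1} = 0
G(19) = mex{0,0,0} = 1
G(20) = mex{1,1,1} = 0
G(21) = mex{0,0,0} = 1
G(22) = mex{1,1,1} = 0
G(23) = mex{0,0,0} = 1
G(24) = mex{1,1,1} = 0
G_C(24) = 0.
Combined Grundy value = 1 ⊕ 0 ⊕ 0 = 1.

1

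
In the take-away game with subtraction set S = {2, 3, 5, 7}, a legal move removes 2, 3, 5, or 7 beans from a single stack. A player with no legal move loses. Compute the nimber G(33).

3

n :  0  1  2  3  4  5  6  7  8  9 10 11 12 13 14 15 16 17 18 19 20 21 22 23 24 25 26 27 28 29 30 31 32 33
G :  0  0  1  1  2  2  3  3  4  0  0  1  1  2  2  3  3  4  0  0  1  1  2  2  3  3  4  0  0  1  1  2  2  3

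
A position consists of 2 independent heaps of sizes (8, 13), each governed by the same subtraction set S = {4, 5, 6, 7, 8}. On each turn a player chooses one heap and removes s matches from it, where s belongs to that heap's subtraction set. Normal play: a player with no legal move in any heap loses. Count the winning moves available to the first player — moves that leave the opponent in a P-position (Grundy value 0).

6

All heaps use S = {4, 5, 6, 7, 8}:
G(0) = 0
G(1) = mex{} = 0
G(2) = mex{} = 0
G(3) = mex{} = 0
G(4) = mex{0} = 1
G(5) = mex{0,0} = 1
G(6) = mex{0,0,0} = 1
G(7) = mex{0,0,0,0} = 1
G(8) = mex{1,0,0,0,0} = 2
G(9) = mex{1,1,0,0,0} = 2
G(10) = mex{1,1,1,0,0} = 2
G(11) = mex{1,1,1,1,0} = 2
G(12) = mex{2,1,1,1,1} = 0
G(13) = mex{2,2,1,1,1} = 0
Heap A: G(8) = 2.
Heap B: G(13) = 0.
Combined Grundy value = 2 ⊕ 0 = 2.
A winning move leaves total XOR = 0, i.e. changes one component's Grundy value g to g ⊕ X where X is the current total.
Heap A: need g' = 2⊕2 = 0. Options: 8−4→G=1, 8−5→G=0, 8−6→G=0, 8−7→G=0, 8−8→G=0. Hits: 4.
Heap B: need g' = 0⊕2 = 2. Options: 13−4→G=2, 13−5→G=2, 13−6→G=1, 13−7→G=1, 13−8→G=1. Hits: 2.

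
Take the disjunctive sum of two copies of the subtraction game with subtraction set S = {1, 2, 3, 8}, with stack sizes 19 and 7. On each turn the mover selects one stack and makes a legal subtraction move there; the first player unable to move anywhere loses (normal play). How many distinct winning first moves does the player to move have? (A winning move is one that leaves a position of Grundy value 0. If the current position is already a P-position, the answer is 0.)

All stacks use S = {1, 2, 3, 8}:
n :  0  1  2  3  4  5  6  7  8  9 10 11 12 13 14 15 16 17 18 19
G :  0  1  2  3  0  1  2  3  4  0  1  2  3  0  1  2  3  4  0  1
Stack A: G(19) = 1.
Stack B: G(7) = 3.
Combined Grundy value = 1 ⊕ 3 = 2.
A winning move leaves total XOR = 0, i.e. changes one component's Grundy value g to g ⊕ X where X is the current total.
Stack A: need g' = 1⊕2 = 3. Options: 19−1→G=0, 19−2→G=4, 19−3→G=3, 19−8→G=2. Hits: 1.
Stack B: need g' = 3⊕2 = 1. Options: 7−1→G=2, 7−2→G=1, 7−3→G=0. Hits: 1.

2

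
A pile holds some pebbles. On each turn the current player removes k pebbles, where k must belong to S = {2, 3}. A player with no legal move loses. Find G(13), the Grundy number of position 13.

1

G(0) = 0
G(1) = mex{} = 0
G(2) = mex{0} = 1
G(3) = mex{0,0} = 1
G(4) = mex{1,0} = 2
G(5) = mex{1,1} = 0
G(6) = mex{2,1} = 0
G(7) = mex{0,2} = 1
G(8) = mex{0,0} = 1
G(9) = mex{1,0} = 2
G(10) = mex{1,1} = 0
G(11) = mex{2,1} = 0
G(12) = mex{0,2} = 1
G(13) = mex{0,0} = 1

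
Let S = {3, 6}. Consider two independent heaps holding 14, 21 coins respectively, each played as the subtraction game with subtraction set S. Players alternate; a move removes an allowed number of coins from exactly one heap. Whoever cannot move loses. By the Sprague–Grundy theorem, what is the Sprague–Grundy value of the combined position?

All heaps use S = {3, 6}:
G(0) = 0
G(1) = mex{} = 0
G(2) = mex{} = 0
G(3) = mex{0} = 1
G(4) = mex{0} = 1
G(5) = mex{0} = 1
G(6) = mex{1,0} = 2
G(7) = mex{1,0} = 2
G(8) = mex{1,0} = 2
G(9) = mex{2,1} = 0
G(10) = mex{2,1} = 0
G(11) = mex{2,1} = 0
G(12) = mex{0,2} = 1
G(13) = mex{0,2} = 1
G(14) = mex{0,2} = 1
G(15) = mex{1,0} = 2
G(16) = mex{1,0} = 2
G(17) = mex{1,0} = 2
G(18) = mex{2,1} = 0
G(19) = mex{2,1} = 0
G(20) = mex{2,1} = 0
G(21) = mex{0,2} = 1
Heap A: G(14) = 1.
Heap B: G(21) = 1.
Combined Grundy value = 1 ⊕ 1 = 0.

0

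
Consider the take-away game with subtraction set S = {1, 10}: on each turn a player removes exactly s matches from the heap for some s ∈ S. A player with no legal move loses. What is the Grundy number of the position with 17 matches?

0

G(0) = 0
G(1) = mex{0} = 1
G(2) = mex{1} = 0
G(3) = mex{0} = 1
G(4) = mex{1} = 0
G(5) = mex{0} = 1
G(6) = mex{1} = 0
G(7) = mex{0} = 1
G(8) = mex{1} = 0
G(9) = mex{0} = 1
G(10) = mex{1,0} = 2
G(11) = mex{2,1} = 0
G(12) = mex{0,0} = 1
G(13) = mex{1,1} = 0
G(14) = mex{0,0} = 1
G(15) = mex{1,1} = 0
G(16) = mex{0,0} = 1
G(17) = mex{1,1} = 0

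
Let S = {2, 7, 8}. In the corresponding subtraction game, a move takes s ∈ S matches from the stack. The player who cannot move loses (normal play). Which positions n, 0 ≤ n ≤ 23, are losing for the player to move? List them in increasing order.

0, 1, 4, 5, 10, 14, 15, 19, 20

n :  0  1  2  3  4  5  6  7  8  9 10 11 12 13 14 15 16 17 18 19 20 21 22 23
G :  0  0  1  1  0  0  1  1  2  2  0  3  1  2  0  0  1  1  2  0  0  1  1  2
P-positions are exactly the n with G(n) = 0.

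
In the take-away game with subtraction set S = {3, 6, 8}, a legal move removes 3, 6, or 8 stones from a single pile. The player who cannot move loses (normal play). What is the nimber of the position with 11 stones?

n :  0  1  2  3  4  5  6  7  8  9 10 11
G :  0  0  0  1  1  1  2  2  2  3  3  0

0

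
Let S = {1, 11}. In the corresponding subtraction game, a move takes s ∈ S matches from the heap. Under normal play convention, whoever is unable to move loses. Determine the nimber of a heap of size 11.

1

G(0) = 0
G(1) = mex{0} = 1
G(2) = mex{1} = 0
G(3) = mex{0} = 1
G(4) = mex{1} = 0
G(5) = mex{0} = 1
G(6) = mex{1} = 0
G(7) = mex{0} = 1
G(8) = mex{1} = 0
G(9) = mex{0} = 1
G(10) = mex{1} = 0
G(11) = mex{0,0} = 1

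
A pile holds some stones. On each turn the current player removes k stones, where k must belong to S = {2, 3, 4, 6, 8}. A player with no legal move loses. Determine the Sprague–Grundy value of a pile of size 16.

G(0) = 0
G(1) = mex{} = 0
G(2) = mex{0} = 1
G(3) = mex{0,0} = 1
G(4) = mex{1,0,0} = 2
G(5) = mex{1,1,0} = 2
G(6) = mex{2,1,1,0} = 3
G(7) = mex{2,2,1,0} = 3
G(8) = mex{3,2,2,1,0} = 4
G(9) = mex{3,3,2,1,0} = 4
G(10) = mex{4,3,3,2,1} = 0
G(11) = mex{4,4,3,2,1} = 0
G(12) = mex{0,4,4,3,2} = 1
G(13) = mex{0,0,4,3,2} = 1
G(14) = mex{1,0,0,4,3} = 2
G(15) = mex{1,1,0,4,3} = 2
G(16) = mex{2,1,1,0,4} = 3

3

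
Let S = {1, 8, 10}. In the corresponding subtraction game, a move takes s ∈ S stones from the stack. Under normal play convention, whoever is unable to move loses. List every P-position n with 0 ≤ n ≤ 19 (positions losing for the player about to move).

0, 2, 4, 6, 9, 11, 13, 15, 18

n :  0  1  2  3  4  5  6  7  8  9 10 11 12 13 14 15 16 17 18 19
G :  0  1  0  1  0  1  0  1  2  0  1  0  1  0  1  0  1  2  0  1
P-positions are exactly the n with G(n) = 0.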